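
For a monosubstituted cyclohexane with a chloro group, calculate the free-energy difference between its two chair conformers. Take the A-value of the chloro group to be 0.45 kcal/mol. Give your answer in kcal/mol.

A monosubstituted cyclohexane has one chair with the chloro group axial (E = A = 0.45 kcal/mol) and one with it equatorial (E = 0).
ΔE = 0.45 − 0 = 0.45 kcal/mol.

0.45 kcal/mol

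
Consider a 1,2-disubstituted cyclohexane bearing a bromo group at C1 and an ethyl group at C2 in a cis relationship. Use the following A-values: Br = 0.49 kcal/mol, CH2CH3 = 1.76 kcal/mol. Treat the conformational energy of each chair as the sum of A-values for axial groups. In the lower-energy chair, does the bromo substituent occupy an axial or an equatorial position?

axial

C1 and C2 have opposite parity, so for the cis isomer the two substituents are one axial and one equatorial in each chair.
Chair I (bromo axial, ethyl equatorial): E = 0.49 kcal/mol.
Chair II (bromo equatorial, ethyl axial): E = 1.76 kcal/mol.
Chair I is the more stable (lower-energy) conformer, and in that chair the bromo group is axial.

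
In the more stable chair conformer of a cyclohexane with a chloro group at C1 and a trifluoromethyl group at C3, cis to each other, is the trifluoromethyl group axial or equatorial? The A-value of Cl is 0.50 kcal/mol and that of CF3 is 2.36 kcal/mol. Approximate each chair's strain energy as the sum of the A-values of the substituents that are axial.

C1 and C3 have the same parity, so for the cis isomer the two substituents are e,e in one chair and a,a in the other.
Chair I (chloro axial, trifluoromethyl axial): E = 2.86 kcal/mol.
Chair II (chloro equatorial, trifluoromethyl equatorial): E = 0.00 kcal/mol.
Chair II is the more stable (lower-energy) conformer, and in that chair the trifluoromethyl group is equatorial.

equatorial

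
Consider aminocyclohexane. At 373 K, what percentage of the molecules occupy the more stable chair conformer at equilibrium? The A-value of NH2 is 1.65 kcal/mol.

90.3%

One chair has the amino group axial (E = 1.65 kcal/mol) and the other has it equatorial (E = 0).
ΔG = 1.65 kcal/mol between the two chairs.
K = exp(ΔG/RT) with R = 1.987×10⁻³ kcal mol⁻¹ K⁻¹ and T = 373 K gives K ≈ 9.27.
Fraction in the lower-energy chair = K/(K+1) = 90.3%.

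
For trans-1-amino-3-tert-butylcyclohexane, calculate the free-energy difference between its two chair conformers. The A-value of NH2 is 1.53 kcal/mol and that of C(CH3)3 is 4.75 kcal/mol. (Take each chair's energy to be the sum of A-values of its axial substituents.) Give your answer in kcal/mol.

C1 and C3 have the same parity, so for the trans isomer the two substituents are one axial and one equatorial in each chair.
Chair I (amino axial, tert-butyl equatorial): E = 1.53 kcal/mol.
Chair II (amino equatorial, tert-butyl axial): E = 4.75 kcal/mol.
ΔE = 4.75 − 1.53 = 3.22 kcal/mol; chair I is more stable.

3.22 kcal/mol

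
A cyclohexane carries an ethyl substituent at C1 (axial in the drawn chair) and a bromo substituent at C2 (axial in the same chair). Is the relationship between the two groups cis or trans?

C1 and C2 have opposite parity, so their axial bonds point in opposite directions.
With opposite-parity carbons, two substituents on the same face are one axial and one equatorial; opposite faces give both axial or both equatorial.
Here the groups are axial/axial → opposite face → trans.

trans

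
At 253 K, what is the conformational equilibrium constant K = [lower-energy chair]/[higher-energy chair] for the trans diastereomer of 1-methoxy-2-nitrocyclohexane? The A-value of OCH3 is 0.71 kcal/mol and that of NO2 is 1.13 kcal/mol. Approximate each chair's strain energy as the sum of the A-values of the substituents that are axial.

K ≈ 38.9

C1 and C2 have opposite parity, so for the trans isomer the two substituents are e,e in one chair and a,a in the other.
Chair I (methoxy axial, nitro axial): E = 1.84 kcal/mol; chair II (methoxy equatorial, nitro equatorial): E = 0.00 kcal/mol.
ΔG = 1.84 kcal/mol between the two chairs.
K = exp(ΔG/RT) with R = 1.987×10⁻³ kcal mol⁻¹ K⁻¹ and T = 253 K gives K ≈ 38.9.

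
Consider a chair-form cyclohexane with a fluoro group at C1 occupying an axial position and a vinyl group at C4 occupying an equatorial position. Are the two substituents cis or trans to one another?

C1 and C4 have opposite parity, so their axial bonds point in opposite directions.
With opposite-parity carbons, two substituents on the same face are one axial and one equatorial; opposite faces give both axial or both equatorial.
Here the groups are axial/equatorial → same face → cis.

cis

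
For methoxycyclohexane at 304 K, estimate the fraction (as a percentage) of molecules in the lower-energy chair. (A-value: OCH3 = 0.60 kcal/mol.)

One chair has the methoxy group axial (E = 0.60 kcal/mol) and the other has it equatorial (E = 0).
ΔG = 0.60 kcal/mol between the two chairs.
K = exp(ΔG/RT) with R = 1.987×10⁻³ kcal mol⁻¹ K⁻¹ and T = 304 K gives K ≈ 2.7.
Fraction in the lower-energy chair = K/(K+1) = 73.0%.

73.0%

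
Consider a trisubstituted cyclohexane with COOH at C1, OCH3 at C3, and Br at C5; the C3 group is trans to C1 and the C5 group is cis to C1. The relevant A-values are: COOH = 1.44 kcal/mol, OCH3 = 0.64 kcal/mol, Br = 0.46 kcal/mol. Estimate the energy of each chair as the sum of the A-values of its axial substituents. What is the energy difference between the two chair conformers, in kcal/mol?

Chair I (carboxyl axial, methoxy equatorial, bromo axial): E = 1.90 kcal/mol.
Chair II (carboxyl equatorial, methoxy axial, bromo equatorial): E = 0.64 kcal/mol.
ΔE = 1.90 − 0.64 = 1.26 kcal/mol; chair II is more stable.

1.26 kcal/mol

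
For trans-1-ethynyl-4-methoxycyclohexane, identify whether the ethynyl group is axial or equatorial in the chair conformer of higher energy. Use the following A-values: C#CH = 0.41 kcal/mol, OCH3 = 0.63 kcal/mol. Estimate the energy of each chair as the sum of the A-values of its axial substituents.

C1 and C4 have opposite parity, so for the trans isomer the two substituents are e,e in one chair and a,a in the other.
Chair I (ethynyl axial, methoxy axial): E = 1.04 kcal/mol.
Chair II (ethynyl equatorial, methoxy equatorial): E = 0.00 kcal/mol.
Chair I is the less stable (higher-energy) conformer, and in that chair the ethynyl group is axial.

axial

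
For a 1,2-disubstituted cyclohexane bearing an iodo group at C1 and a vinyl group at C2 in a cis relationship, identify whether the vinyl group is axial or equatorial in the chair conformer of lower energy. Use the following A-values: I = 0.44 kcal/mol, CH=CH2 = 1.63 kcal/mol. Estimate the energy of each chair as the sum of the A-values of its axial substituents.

C1 and C2 have opposite parity, so for the cis isomer the two substituents are one axial and one equatorial in each chair.
Chair I (iodo axial, vinyl equatorial): E = 0.44 kcal/mol.
Chair II (iodo equatorial, vinyl axial): E = 1.63 kcal/mol.
Chair I is the more stable (lower-energy) conformer, and in that chair the vinyl group is equatorial.

equatorial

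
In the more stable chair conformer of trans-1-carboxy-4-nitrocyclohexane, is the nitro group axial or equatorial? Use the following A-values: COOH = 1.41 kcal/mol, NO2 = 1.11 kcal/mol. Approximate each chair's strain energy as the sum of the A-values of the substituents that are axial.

C1 and C4 have opposite parity, so for the trans isomer the two substituents are e,e in one chair and a,a in the other.
Chair I (carboxyl axial, nitro axial): E = 2.52 kcal/mol.
Chair II (carboxyl equatorial, nitro equatorial): E = 0.00 kcal/mol.
Chair II is the more stable (lower-energy) conformer, and in that chair the nitro group is equatorial.

equatorial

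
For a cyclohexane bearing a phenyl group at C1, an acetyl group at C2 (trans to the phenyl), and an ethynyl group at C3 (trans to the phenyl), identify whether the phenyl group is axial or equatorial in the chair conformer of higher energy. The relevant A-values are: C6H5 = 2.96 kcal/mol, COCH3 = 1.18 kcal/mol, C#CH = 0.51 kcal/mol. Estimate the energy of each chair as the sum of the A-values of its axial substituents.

Chair I (phenyl axial, acetyl axial, ethynyl equatorial): E = 4.14 kcal/mol.
Chair II (phenyl equatorial, acetyl equatorial, ethynyl axial): E = 0.51 kcal/mol.
Chair I is the less stable (higher-energy) conformer, and in that chair the phenyl group is axial.

axial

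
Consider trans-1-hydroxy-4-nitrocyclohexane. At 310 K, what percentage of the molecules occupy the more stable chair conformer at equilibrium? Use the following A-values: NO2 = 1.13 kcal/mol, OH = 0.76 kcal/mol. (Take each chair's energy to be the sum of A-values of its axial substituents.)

C1 and C4 have opposite parity, so for the trans isomer the two substituents are e,e in one chair and a,a in the other.
Chair I (nitro axial, hydroxyl axial): E = 1.89 kcal/mol; chair II (nitro equatorial, hydroxyl equatorial): E = 0.00 kcal/mol.
ΔG = 1.89 kcal/mol between the two chairs.
K = exp(ΔG/RT) with R = 1.987×10⁻³ kcal mol⁻¹ K⁻¹ and T = 310 K gives K ≈ 21.5.
Fraction in the lower-energy chair = K/(K+1) = 95.6%.

95.6%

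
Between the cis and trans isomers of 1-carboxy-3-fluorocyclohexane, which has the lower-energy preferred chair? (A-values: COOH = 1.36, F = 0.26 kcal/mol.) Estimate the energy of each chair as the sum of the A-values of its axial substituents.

At 1,3 positions (parity same): cis → (e,e or a,a); trans → (a,e or e,a).
Best chair for cis: E = 0.00 kcal/mol; best chair for trans: E = 0.26 kcal/mol.
The cis isomer is lower by 0.26 kcal/mol.

cis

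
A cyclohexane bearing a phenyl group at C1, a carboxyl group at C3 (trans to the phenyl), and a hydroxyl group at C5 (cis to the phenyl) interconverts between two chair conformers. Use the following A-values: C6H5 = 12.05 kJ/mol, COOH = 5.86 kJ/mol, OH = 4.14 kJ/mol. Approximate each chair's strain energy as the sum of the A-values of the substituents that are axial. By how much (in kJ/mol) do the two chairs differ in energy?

10.33 kJ/mol

Chair I (phenyl axial, carboxyl equatorial, hydroxyl axial): E = 16.19 kJ/mol.
Chair II (phenyl equatorial, carboxyl axial, hydroxyl equatorial): E = 5.86 kJ/mol.
ΔE = 16.19 − 5.86 = 10.33 kJ/mol; chair II is more stable.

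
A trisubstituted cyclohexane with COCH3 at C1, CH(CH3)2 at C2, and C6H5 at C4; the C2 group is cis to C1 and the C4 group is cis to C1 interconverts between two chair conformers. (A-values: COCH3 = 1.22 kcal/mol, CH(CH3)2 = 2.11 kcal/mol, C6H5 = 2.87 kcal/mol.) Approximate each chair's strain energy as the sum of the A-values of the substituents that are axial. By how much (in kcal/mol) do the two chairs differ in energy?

3.76 kcal/mol

Chair I (acetyl axial, isopropyl equatorial, phenyl equatorial): E = 1.22 kcal/mol.
Chair II (acetyl equatorial, isopropyl axial, phenyl axial): E = 4.98 kcal/mol.
ΔE = 4.98 − 1.22 = 3.76 kcal/mol; chair I is more stable.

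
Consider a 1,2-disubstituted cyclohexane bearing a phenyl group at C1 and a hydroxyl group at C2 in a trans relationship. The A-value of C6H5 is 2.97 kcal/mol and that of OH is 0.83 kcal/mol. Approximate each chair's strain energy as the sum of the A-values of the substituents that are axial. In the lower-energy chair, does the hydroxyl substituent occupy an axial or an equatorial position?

C1 and C2 have opposite parity, so for the trans isomer the two substituents are e,e in one chair and a,a in the other.
Chair I (phenyl axial, hydroxyl axial): E = 3.80 kcal/mol.
Chair II (phenyl equatorial, hydroxyl equatorial): E = 0.00 kcal/mol.
Chair II is the more stable (lower-energy) conformer, and in that chair the hydroxyl group is equatorial.

equatorial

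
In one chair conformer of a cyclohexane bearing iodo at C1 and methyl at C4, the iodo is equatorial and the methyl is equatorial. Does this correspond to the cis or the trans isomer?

C1 and C4 have opposite parity, so their axial bonds point in opposite directions.
With opposite-parity carbons, two substituents on the same face are one axial and one equatorial; opposite faces give both axial or both equatorial.
Here the groups are equatorial/equatorial → opposite face → trans.

trans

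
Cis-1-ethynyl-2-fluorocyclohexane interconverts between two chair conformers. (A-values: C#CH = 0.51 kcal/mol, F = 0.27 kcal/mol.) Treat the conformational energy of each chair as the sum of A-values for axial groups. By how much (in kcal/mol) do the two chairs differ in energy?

0.24 kcal/mol

C1 and C2 have opposite parity, so for the cis isomer the two substituents are one axial and one equatorial in each chair.
Chair I (ethynyl axial, fluoro equatorial): E = 0.51 kcal/mol.
Chair II (ethynyl equatorial, fluoro axial): E = 0.27 kcal/mol.
ΔE = 0.51 − 0.27 = 0.24 kcal/mol; chair II is more stable.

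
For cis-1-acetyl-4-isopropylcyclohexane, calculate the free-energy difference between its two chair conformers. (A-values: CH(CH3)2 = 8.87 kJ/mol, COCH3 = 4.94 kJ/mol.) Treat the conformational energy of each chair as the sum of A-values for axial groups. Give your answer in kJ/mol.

3.93 kJ/mol

C1 and C4 have opposite parity, so for the cis isomer the two substituents are one axial and one equatorial in each chair.
Chair I (isopropyl axial, acetyl equatorial): E = 8.87 kJ/mol.
Chair II (isopropyl equatorial, acetyl axial): E = 4.94 kJ/mol.
ΔE = 8.87 − 4.94 = 3.93 kJ/mol; chair II is more stable.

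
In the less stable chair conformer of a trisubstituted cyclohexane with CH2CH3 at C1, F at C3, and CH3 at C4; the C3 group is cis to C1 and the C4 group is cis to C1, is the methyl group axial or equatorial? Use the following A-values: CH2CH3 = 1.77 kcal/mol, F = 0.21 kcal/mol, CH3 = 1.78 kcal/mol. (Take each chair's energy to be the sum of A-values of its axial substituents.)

equatorial

Chair I (ethyl axial, fluoro axial, methyl equatorial): E = 1.98 kcal/mol.
Chair II (ethyl equatorial, fluoro equatorial, methyl axial): E = 1.78 kcal/mol.
Chair I is the less stable (higher-energy) conformer, and in that chair the methyl group is equatorial.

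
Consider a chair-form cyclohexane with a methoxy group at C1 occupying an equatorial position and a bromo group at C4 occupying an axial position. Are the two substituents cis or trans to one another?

C1 and C4 have opposite parity, so their axial bonds point in opposite directions.
With opposite-parity carbons, two substituents on the same face are one axial and one equatorial; opposite faces give both axial or both equatorial.
Here the groups are equatorial/axial → same face → cis.

cis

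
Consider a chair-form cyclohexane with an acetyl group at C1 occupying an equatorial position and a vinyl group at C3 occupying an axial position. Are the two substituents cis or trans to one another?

trans

C1 and C3 have the same parity, so their axial bonds point in the same direction.
With same-parity carbons, two substituents on the same face are both axial or both equatorial; opposite faces give one of each.
Here the groups are equatorial/axial → opposite face → trans.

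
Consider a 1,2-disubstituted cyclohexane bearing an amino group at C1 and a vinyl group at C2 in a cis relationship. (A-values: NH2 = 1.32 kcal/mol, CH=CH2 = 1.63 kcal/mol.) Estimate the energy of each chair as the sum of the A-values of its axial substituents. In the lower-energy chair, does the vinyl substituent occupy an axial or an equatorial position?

C1 and C2 have opposite parity, so for the cis isomer the two substituents are one axial and one equatorial in each chair.
Chair I (amino axial, vinyl equatorial): E = 1.32 kcal/mol.
Chair II (amino equatorial, vinyl axial): E = 1.63 kcal/mol.
Chair I is the more stable (lower-energy) conformer, and in that chair the vinyl group is equatorial.

equatorial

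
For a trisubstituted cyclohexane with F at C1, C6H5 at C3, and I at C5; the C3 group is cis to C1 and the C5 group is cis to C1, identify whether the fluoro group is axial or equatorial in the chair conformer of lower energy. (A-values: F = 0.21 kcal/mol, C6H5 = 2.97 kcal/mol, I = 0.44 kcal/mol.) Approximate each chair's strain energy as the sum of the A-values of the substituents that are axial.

Chair I (fluoro axial, phenyl axial, iodo axial): E = 3.62 kcal/mol.
Chair II (fluoro equatorial, phenyl equatorial, iodo equatorial): E = 0.00 kcal/mol.
Chair II is the more stable (lower-energy) conformer, and in that chair the fluoro group is equatorial.

equatorial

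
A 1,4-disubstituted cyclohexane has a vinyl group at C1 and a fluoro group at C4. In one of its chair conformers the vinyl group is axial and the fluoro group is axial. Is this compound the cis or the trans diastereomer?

trans

C1 and C4 have opposite parity, so their axial bonds point in opposite directions.
With opposite-parity carbons, two substituents on the same face are one axial and one equatorial; opposite faces give both axial or both equatorial.
Here the groups are axial/axial → opposite face → trans.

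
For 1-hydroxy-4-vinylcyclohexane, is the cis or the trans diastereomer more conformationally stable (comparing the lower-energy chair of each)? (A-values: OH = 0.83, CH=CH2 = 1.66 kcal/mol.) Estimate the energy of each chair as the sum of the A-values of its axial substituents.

At 1,4 positions (parity opposite): cis → (a,e or e,a); trans → (e,e or a,a).
Best chair for cis: E = 0.83 kcal/mol; best chair for trans: E = 0.00 kcal/mol.
The trans isomer is lower by 0.83 kcal/mol.

trans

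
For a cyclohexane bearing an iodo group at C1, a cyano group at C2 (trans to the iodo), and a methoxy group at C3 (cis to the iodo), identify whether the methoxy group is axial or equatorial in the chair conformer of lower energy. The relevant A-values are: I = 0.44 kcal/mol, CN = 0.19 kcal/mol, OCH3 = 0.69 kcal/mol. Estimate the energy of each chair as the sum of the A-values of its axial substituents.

equatorial

Chair I (iodo axial, cyano axial, methoxy axial): E = 1.32 kcal/mol.
Chair II (iodo equatorial, cyano equatorial, methoxy equatorial): E = 0.00 kcal/mol.
Chair II is the more stable (lower-energy) conformer, and in that chair the methoxy group is equatorial.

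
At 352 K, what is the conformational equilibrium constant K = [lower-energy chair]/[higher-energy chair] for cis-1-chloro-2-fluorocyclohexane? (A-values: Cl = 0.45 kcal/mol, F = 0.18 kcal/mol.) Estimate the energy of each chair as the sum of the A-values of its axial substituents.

K ≈ 1.47

C1 and C2 have opposite parity, so for the cis isomer the two substituents are one axial and one equatorial in each chair.
Chair I (chloro axial, fluoro equatorial): E = 0.45 kcal/mol; chair II (chloro equatorial, fluoro axial): E = 0.18 kcal/mol.
ΔG = 0.27 kcal/mol between the two chairs.
K = exp(ΔG/RT) with R = 1.987×10⁻³ kcal mol⁻¹ K⁻¹ and T = 352 K gives K ≈ 1.47.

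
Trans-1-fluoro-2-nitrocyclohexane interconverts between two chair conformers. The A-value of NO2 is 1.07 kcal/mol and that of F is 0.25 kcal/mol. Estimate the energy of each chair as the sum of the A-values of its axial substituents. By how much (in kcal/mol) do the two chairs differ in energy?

1.32 kcal/mol

C1 and C2 have opposite parity, so for the trans isomer the two substituents are e,e in one chair and a,a in the other.
Chair I (nitro axial, fluoro axial): E = 1.32 kcal/mol.
Chair II (nitro equatorial, fluoro equatorial): E = 0.00 kcal/mol.
ΔE = 1.32 − 0.00 = 1.32 kcal/mol; chair II is more stable.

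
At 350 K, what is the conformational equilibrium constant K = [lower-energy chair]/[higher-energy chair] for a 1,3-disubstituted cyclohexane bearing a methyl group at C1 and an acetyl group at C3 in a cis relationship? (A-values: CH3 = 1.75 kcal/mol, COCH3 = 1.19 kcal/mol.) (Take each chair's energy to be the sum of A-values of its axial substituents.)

C1 and C3 have the same parity, so for the cis isomer the two substituents are e,e in one chair and a,a in the other.
Chair I (methyl axial, acetyl axial): E = 2.94 kcal/mol; chair II (methyl equatorial, acetyl equatorial): E = 0.00 kcal/mol.
ΔG = 2.94 kcal/mol between the two chairs.
K = exp(ΔG/RT) with R = 1.987×10⁻³ kcal mol⁻¹ K⁻¹ and T = 350 K gives K ≈ 68.5.

K ≈ 68.5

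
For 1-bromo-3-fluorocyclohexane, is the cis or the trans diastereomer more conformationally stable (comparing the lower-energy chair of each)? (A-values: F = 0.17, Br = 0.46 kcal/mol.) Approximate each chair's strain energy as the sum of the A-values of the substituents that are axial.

At 1,3 positions (parity same): cis → (e,e or a,a); trans → (a,e or e,a).
Best chair for cis: E = 0.00 kcal/mol; best chair for trans: E = 0.17 kcal/mol.
The cis isomer is lower by 0.17 kcal/mol.

cis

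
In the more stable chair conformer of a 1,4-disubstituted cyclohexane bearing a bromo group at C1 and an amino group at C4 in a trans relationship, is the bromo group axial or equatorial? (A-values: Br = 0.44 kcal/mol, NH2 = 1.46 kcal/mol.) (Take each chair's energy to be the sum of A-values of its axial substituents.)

C1 and C4 have opposite parity, so for the trans isomer the two substituents are e,e in one chair and a,a in the other.
Chair I (bromo axial, amino axial): E = 1.90 kcal/mol.
Chair II (bromo equatorial, amino equatorial): E = 0.00 kcal/mol.
Chair II is the more stable (lower-energy) conformer, and in that chair the bromo group is equatorial.

equatorial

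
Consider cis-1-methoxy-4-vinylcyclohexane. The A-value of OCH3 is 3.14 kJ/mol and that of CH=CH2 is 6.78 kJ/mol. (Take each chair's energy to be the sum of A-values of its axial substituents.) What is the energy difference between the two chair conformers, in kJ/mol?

C1 and C4 have opposite parity, so for the cis isomer the two substituents are one axial and one equatorial in each chair.
Chair I (methoxy axial, vinyl equatorial): E = 3.14 kJ/mol.
Chair II (methoxy equatorial, vinyl axial): E = 6.78 kJ/mol.
ΔE = 6.78 − 3.14 = 3.64 kJ/mol; chair I is more stable.

3.64 kJ/mol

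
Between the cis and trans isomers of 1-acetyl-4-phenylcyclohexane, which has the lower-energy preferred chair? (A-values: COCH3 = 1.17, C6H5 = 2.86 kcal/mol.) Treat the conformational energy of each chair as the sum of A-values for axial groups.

At 1,4 positions (parity opposite): cis → (a,e or e,a); trans → (e,e or a,a).
Best chair for cis: E = 1.17 kcal/mol; best chair for trans: E = 0.00 kcal/mol.
The trans isomer is lower by 1.17 kcal/mol.

trans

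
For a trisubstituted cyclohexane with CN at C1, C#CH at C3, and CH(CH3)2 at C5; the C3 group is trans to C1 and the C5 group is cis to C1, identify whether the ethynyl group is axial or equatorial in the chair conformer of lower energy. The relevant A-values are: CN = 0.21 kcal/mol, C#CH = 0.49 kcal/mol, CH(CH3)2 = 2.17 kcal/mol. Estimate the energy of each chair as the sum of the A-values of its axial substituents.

Chair I (cyano axial, ethynyl equatorial, isopropyl axial): E = 2.38 kcal/mol.
Chair II (cyano equatorial, ethynyl axial, isopropyl equatorial): E = 0.49 kcal/mol.
Chair II is the more stable (lower-energy) conformer, and in that chair the ethynyl group is axial.

axial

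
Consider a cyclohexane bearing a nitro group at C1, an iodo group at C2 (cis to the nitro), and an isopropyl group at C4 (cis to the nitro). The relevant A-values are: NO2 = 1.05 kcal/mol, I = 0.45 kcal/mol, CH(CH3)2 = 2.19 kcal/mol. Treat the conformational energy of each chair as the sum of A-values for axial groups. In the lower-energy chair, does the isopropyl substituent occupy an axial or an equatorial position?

Chair I (nitro axial, iodo equatorial, isopropyl equatorial): E = 1.05 kcal/mol.
Chair II (nitro equatorial, iodo axial, isopropyl axial): E = 2.64 kcal/mol.
Chair I is the more stable (lower-energy) conformer, and in that chair the isopropyl group is equatorial.

equatorial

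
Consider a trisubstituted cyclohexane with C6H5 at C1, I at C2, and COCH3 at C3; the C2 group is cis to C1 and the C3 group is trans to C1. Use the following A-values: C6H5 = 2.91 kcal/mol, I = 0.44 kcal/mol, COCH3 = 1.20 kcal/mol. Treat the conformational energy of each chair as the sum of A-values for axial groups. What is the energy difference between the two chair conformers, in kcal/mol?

1.27 kcal/mol

Chair I (phenyl axial, iodo equatorial, acetyl equatorial): E = 2.91 kcal/mol.
Chair II (phenyl equatorial, iodo axial, acetyl axial): E = 1.64 kcal/mol.
ΔE = 2.91 − 1.64 = 1.27 kcal/mol; chair II is more stable.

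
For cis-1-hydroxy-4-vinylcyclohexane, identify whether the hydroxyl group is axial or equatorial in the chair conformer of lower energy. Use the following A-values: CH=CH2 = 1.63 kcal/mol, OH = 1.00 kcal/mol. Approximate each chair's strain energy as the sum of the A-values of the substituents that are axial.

axial

C1 and C4 have opposite parity, so for the cis isomer the two substituents are one axial and one equatorial in each chair.
Chair I (vinyl axial, hydroxyl equatorial): E = 1.63 kcal/mol.
Chair II (vinyl equatorial, hydroxyl axial): E = 1.00 kcal/mol.
Chair II is the more stable (lower-energy) conformer, and in that chair the hydroxyl group is axial.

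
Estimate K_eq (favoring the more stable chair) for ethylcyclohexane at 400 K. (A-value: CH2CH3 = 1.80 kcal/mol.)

K ≈ 9.63

One chair has the ethyl group axial (E = 1.80 kcal/mol) and the other has it equatorial (E = 0).
ΔG = 1.80 kcal/mol between the two chairs.
K = exp(ΔG/RT) with R = 1.987×10⁻³ kcal mol⁻¹ K⁻¹ and T = 400 K gives K ≈ 9.63.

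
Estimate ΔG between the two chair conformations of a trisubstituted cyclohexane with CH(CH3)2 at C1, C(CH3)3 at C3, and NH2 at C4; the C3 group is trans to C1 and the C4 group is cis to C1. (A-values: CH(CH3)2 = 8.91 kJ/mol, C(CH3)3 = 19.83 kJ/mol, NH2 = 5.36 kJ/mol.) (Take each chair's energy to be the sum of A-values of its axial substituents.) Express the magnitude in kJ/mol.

16.28 kJ/mol

Chair I (isopropyl axial, tert-butyl equatorial, amino equatorial): E = 8.91 kJ/mol.
Chair II (isopropyl equatorial, tert-butyl axial, amino axial): E = 25.19 kJ/mol.
ΔE = 25.19 − 8.91 = 16.28 kJ/mol; chair I is more stable.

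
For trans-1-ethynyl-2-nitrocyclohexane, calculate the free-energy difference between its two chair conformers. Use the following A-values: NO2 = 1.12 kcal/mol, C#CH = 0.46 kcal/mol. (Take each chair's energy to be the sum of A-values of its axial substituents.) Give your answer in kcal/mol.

1.58 kcal/mol

C1 and C2 have opposite parity, so for the trans isomer the two substituents are e,e in one chair and a,a in the other.
Chair I (nitro axial, ethynyl axial): E = 1.58 kcal/mol.
Chair II (nitro equatorial, ethynyl equatorial): E = 0.00 kcal/mol.
ΔE = 1.58 − 0.00 = 1.58 kcal/mol; chair II is more stable.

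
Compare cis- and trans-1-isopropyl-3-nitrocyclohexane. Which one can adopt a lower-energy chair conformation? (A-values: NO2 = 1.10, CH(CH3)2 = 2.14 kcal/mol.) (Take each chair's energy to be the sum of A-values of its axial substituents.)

At 1,3 positions (parity same): cis → (e,e or a,a); trans → (a,e or e,a).
Best chair for cis: E = 0.00 kcal/mol; best chair for trans: E = 1.10 kcal/mol.
The cis isomer is lower by 1.10 kcal/mol.

cis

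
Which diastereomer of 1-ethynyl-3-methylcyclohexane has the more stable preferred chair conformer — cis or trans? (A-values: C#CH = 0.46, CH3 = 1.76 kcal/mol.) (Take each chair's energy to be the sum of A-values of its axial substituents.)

cis

At 1,3 positions (parity same): cis → (e,e or a,a); trans → (a,e or e,a).
Best chair for cis: E = 0.00 kcal/mol; best chair for trans: E = 0.46 kcal/mol.
The cis isomer is lower by 0.46 kcal/mol.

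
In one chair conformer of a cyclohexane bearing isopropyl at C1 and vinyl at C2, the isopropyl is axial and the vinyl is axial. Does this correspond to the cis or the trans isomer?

C1 and C2 have opposite parity, so their axial bonds point in opposite directions.
With opposite-parity carbons, two substituents on the same face are one axial and one equatorial; opposite faces give both axial or both equatorial.
Here the groups are axial/axial → opposite face → trans.

trans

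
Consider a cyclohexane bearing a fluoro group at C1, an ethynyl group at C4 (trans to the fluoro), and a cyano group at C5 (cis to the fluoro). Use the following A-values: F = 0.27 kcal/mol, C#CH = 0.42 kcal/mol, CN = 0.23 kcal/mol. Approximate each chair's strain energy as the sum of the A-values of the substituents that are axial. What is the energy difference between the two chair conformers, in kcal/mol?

Chair I (fluoro axial, ethynyl axial, cyano axial): E = 0.92 kcal/mol.
Chair II (fluoro equatorial, ethynyl equatorial, cyano equatorial): E = 0.00 kcal/mol.
ΔE = 0.92 − 0.00 = 0.92 kcal/mol; chair II is more stable.

0.92 kcal/mol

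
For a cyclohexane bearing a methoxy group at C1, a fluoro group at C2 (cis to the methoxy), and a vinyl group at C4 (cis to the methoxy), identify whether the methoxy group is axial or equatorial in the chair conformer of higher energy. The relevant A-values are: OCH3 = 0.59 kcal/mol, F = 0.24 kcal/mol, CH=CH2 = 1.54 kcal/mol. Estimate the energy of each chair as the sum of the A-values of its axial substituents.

Chair I (methoxy axial, fluoro equatorial, vinyl equatorial): E = 0.59 kcal/mol.
Chair II (methoxy equatorial, fluoro axial, vinyl axial): E = 1.78 kcal/mol.
Chair II is the less stable (higher-energy) conformer, and in that chair the methoxy group is equatorial.

equatorial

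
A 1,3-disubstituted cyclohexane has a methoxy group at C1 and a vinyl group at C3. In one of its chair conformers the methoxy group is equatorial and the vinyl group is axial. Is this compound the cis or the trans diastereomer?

C1 and C3 have the same parity, so their axial bonds point in the same direction.
With same-parity carbons, two substituents on the same face are both axial or both equatorial; opposite faces give one of each.
Here the groups are equatorial/axial → opposite face → trans.

trans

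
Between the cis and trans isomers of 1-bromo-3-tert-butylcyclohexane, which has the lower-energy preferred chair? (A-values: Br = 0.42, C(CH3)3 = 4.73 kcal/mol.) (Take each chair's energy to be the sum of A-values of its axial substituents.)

At 1,3 positions (parity same): cis → (e,e or a,a); trans → (a,e or e,a).
Best chair for cis: E = 0.00 kcal/mol; best chair for trans: E = 0.42 kcal/mol.
The cis isomer is lower by 0.42 kcal/mol.

cis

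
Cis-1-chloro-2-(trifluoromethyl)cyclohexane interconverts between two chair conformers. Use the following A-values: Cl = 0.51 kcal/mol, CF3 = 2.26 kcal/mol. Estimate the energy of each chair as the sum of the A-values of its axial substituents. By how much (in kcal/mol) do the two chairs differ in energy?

C1 and C2 have opposite parity, so for the cis isomer the two substituents are one axial and one equatorial in each chair.
Chair I (chloro axial, trifluoromethyl equatorial): E = 0.51 kcal/mol.
Chair II (chloro equatorial, trifluoromethyl axial): E = 2.26 kcal/mol.
ΔE = 2.26 − 0.51 = 1.75 kcal/mol; chair I is more stable.

1.75 kcal/mol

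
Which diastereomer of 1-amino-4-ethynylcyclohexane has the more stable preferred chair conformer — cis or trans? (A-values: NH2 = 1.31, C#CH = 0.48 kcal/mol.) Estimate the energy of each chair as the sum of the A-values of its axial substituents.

At 1,4 positions (parity opposite): cis → (a,e or e,a); trans → (e,e or a,a).
Best chair for cis: E = 0.48 kcal/mol; best chair for trans: E = 0.00 kcal/mol.
The trans isomer is lower by 0.48 kcal/mol.

trans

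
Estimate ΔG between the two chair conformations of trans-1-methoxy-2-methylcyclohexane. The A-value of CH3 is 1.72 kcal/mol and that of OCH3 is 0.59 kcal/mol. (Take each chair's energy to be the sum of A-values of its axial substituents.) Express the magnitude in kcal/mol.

C1 and C2 have opposite parity, so for the trans isomer the two substituents are e,e in one chair and a,a in the other.
Chair I (methyl axial, methoxy axial): E = 2.31 kcal/mol.
Chair II (methyl equatorial, methoxy equatorial): E = 0.00 kcal/mol.
ΔE = 2.31 − 0.00 = 2.31 kcal/mol; chair II is more stable.

2.31 kcal/mol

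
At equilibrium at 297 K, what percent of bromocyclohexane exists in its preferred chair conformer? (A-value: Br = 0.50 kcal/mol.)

One chair has the bromo group axial (E = 0.50 kcal/mol) and the other has it equatorial (E = 0).
ΔG = 0.50 kcal/mol between the two chairs.
K = exp(ΔG/RT) with R = 1.987×10⁻³ kcal mol⁻¹ K⁻¹ and T = 297 K gives K ≈ 2.33.
Fraction in the lower-energy chair = K/(K+1) = 70.0%.

70.0%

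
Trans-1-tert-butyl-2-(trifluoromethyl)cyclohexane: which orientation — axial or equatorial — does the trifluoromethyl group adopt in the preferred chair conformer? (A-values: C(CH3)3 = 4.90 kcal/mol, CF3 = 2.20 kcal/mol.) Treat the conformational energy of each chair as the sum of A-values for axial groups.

equatorial

C1 and C2 have opposite parity, so for the trans isomer the two substituents are e,e in one chair and a,a in the other.
Chair I (tert-butyl axial, trifluoromethyl axial): E = 7.10 kcal/mol.
Chair II (tert-butyl equatorial, trifluoromethyl equatorial): E = 0.00 kcal/mol.
Chair II is the more stable (lower-energy) conformer, and in that chair the trifluoromethyl group is equatorial.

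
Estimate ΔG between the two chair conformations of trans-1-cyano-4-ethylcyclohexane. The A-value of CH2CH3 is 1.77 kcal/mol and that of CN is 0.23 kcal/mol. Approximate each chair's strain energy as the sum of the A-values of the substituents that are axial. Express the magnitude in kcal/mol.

2.00 kcal/mol

C1 and C4 have opposite parity, so for the trans isomer the two substituents are e,e in one chair and a,a in the other.
Chair I (ethyl axial, cyano axial): E = 2.00 kcal/mol.
Chair II (ethyl equatorial, cyano equatorial): E = 0.00 kcal/mol.
ΔE = 2.00 − 0.00 = 2.00 kcal/mol; chair II is more stable.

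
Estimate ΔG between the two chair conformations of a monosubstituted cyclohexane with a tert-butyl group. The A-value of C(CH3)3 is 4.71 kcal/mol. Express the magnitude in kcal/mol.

A monosubstituted cyclohexane has one chair with the tert-butyl group axial (E = A = 4.71 kcal/mol) and one with it equatorial (E = 0).
ΔE = 4.71 − 0 = 4.71 kcal/mol.

4.71 kcal/mol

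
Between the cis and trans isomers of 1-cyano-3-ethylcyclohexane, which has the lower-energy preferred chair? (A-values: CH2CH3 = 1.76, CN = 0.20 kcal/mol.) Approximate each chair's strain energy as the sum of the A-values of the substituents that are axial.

At 1,3 positions (parity same): cis → (e,e or a,a); trans → (a,e or e,a).
Best chair for cis: E = 0.00 kcal/mol; best chair for trans: E = 0.20 kcal/mol.
The cis isomer is lower by 0.20 kcal/mol.

cis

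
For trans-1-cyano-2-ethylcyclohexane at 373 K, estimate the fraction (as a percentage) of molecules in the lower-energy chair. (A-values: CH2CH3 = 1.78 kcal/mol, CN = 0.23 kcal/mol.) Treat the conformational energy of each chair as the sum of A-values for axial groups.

93.8%

C1 and C2 have opposite parity, so for the trans isomer the two substituents are e,e in one chair and a,a in the other.
Chair I (ethyl axial, cyano axial): E = 2.01 kcal/mol; chair II (ethyl equatorial, cyano equatorial): E = 0.00 kcal/mol.
ΔG = 2.01 kcal/mol between the two chairs.
K = exp(ΔG/RT) with R = 1.987×10⁻³ kcal mol⁻¹ K⁻¹ and T = 373 K gives K ≈ 15.1.
Fraction in the lower-energy chair = K/(K+1) = 93.8%.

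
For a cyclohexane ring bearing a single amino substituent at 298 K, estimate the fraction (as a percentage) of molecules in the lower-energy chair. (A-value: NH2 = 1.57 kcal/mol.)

93.4%

One chair has the amino group axial (E = 1.57 kcal/mol) and the other has it equatorial (E = 0).
ΔG = 1.57 kcal/mol between the two chairs.
K = exp(ΔG/RT) with R = 1.987×10⁻³ kcal mol⁻¹ K⁻¹ and T = 298 K gives K ≈ 14.2.
Fraction in the lower-energy chair = K/(K+1) = 93.4%.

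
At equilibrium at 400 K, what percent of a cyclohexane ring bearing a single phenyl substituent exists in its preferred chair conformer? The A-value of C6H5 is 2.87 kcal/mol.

One chair has the phenyl group axial (E = 2.87 kcal/mol) and the other has it equatorial (E = 0).
ΔG = 2.87 kcal/mol between the two chairs.
K = exp(ΔG/RT) with R = 1.987×10⁻³ kcal mol⁻¹ K⁻¹ and T = 400 K gives K ≈ 37.
Fraction in the lower-energy chair = K/(K+1) = 97.4%.

97.4%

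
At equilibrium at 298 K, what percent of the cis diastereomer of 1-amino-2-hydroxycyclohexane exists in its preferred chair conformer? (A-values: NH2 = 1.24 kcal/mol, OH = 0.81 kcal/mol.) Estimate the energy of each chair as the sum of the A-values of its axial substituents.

67.4%

C1 and C2 have opposite parity, so for the cis isomer the two substituents are one axial and one equatorial in each chair.
Chair I (amino axial, hydroxyl equatorial): E = 1.24 kcal/mol; chair II (amino equatorial, hydroxyl axial): E = 0.81 kcal/mol.
ΔG = 0.43 kcal/mol between the two chairs.
K = exp(ΔG/RT) with R = 1.987×10⁻³ kcal mol⁻¹ K⁻¹ and T = 298 K gives K ≈ 2.07.
Fraction in the lower-energy chair = K/(K+1) = 67.4%.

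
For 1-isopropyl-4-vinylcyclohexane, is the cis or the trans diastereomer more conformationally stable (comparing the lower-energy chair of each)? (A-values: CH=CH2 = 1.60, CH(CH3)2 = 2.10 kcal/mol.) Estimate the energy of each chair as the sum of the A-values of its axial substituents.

trans

At 1,4 positions (parity opposite): cis → (a,e or e,a); trans → (e,e or a,a).
Best chair for cis: E = 1.60 kcal/mol; best chair for trans: E = 0.00 kcal/mol.
The trans isomer is lower by 1.60 kcal/mol.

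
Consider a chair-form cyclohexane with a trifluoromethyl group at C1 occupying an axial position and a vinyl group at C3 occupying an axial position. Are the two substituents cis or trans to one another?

cis

C1 and C3 have the same parity, so their axial bonds point in the same direction.
With same-parity carbons, two substituents on the same face are both axial or both equatorial; opposite faces give one of each.
Here the groups are axial/axial → same face → cis.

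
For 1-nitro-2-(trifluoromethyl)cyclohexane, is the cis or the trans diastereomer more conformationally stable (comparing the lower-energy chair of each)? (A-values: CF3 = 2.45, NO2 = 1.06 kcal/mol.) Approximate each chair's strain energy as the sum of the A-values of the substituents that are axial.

trans

At 1,2 positions (parity opposite): cis → (a,e or e,a); trans → (e,e or a,a).
Best chair for cis: E = 1.06 kcal/mol; best chair for trans: E = 0.00 kcal/mol.
The trans isomer is lower by 1.06 kcal/mol.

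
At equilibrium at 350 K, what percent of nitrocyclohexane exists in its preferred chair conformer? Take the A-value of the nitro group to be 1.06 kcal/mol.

One chair has the nitro group axial (E = 1.06 kcal/mol) and the other has it equatorial (E = 0).
ΔG = 1.06 kcal/mol between the two chairs.
K = exp(ΔG/RT) with R = 1.987×10⁻³ kcal mol⁻¹ K⁻¹ and T = 350 K gives K ≈ 4.59.
Fraction in the lower-energy chair = K/(K+1) = 82.1%.

82.1%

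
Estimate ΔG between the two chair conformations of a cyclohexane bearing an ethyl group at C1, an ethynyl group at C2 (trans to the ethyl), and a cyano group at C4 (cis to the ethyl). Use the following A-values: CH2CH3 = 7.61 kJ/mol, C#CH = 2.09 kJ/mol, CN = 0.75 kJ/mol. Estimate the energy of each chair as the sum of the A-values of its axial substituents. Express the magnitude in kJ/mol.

8.95 kJ/mol

Chair I (ethyl axial, ethynyl axial, cyano equatorial): E = 9.70 kJ/mol.
Chair II (ethyl equatorial, ethynyl equatorial, cyano axial): E = 0.75 kJ/mol.
ΔE = 9.70 − 0.75 = 8.95 kJ/mol; chair II is more stable.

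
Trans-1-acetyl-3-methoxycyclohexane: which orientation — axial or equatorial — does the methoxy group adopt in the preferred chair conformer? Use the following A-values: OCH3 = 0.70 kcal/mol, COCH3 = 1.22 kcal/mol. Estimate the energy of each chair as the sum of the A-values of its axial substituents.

axial

C1 and C3 have the same parity, so for the trans isomer the two substituents are one axial and one equatorial in each chair.
Chair I (methoxy axial, acetyl equatorial): E = 0.70 kcal/mol.
Chair II (methoxy equatorial, acetyl axial): E = 1.22 kcal/mol.
Chair I is the more stable (lower-energy) conformer, and in that chair the methoxy group is axial.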